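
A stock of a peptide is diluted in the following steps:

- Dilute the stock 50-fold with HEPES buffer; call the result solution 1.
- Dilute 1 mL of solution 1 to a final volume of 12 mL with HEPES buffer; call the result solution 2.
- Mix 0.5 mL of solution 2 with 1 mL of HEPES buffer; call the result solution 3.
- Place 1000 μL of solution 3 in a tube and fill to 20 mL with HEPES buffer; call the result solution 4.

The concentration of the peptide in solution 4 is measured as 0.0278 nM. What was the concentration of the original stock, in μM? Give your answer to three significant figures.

Step 1: 50-fold → factor 50
Step 2: 1 mL brought to 12 mL → factor 12/1 = 12
Step 3: 0.5 mL + 1 mL = 1.5 mL total → factor 1.5/0.5 = 3
Step 4: 1000 μL brought to 20 mL → factor 20000/1000 = 20
Overall dilution factor = 50 × 12 × 3 × 20 = 36000
Stock = 0.0278 nM × 36000 = 1001 nM = 1.00 μM

1.00 μM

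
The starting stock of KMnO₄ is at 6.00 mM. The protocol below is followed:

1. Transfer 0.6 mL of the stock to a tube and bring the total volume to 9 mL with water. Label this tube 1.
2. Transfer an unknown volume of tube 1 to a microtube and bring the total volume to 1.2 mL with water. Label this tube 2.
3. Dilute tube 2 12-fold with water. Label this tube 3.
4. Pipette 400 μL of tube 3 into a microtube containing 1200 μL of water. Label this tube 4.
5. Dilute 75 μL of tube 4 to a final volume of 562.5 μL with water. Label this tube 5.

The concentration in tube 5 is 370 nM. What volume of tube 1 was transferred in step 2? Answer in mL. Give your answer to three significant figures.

0.400 mL

Step 1: 0.6 mL brought to 9 mL → factor 9/0.6 = 15
Step 2: v brought to 1.2 mL → factor = 1.2 mL/v
Step 3: 12-fold → factor 12
Step 4: 400 μL + 1200 μL = 1600 μL total → factor 1600/400 = 4
Step 5: 75 μL brought to 562.5 μL → factor 562.5/75 = 7.5
Product of known-step factors = 5400
Overall factor = 6.00 mM / (370 nM) = 16216
Step-2 factor = 16216 / 5400 = 3.003
v = 1.2 mL / 3.003 = 0.400 mL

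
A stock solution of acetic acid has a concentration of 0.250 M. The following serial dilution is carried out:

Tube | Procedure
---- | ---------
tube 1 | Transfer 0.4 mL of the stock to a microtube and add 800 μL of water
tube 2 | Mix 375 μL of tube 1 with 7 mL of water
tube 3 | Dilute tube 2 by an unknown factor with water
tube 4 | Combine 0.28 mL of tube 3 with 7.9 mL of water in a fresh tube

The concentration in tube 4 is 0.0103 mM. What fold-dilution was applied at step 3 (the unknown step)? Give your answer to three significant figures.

14.1-fold

Step 1: 0.4 mL + 800 μL = 1.2 mL total → factor 1.2/0.4 = 3
Step 2: 375 μL + 7 mL = 7375 μL total → factor 7375/375 = 19.667
Step 3: unknown factor x
Step 4: 0.28 mL + 7.9 mL = 8.18 mL total → factor 8.18/0.28 = 29.214
Product of known-step factors = 1723.6
Overall factor = 0.250 M / (0.0103 mM) = 24272
x = 24272 / 1723.6 = 14.1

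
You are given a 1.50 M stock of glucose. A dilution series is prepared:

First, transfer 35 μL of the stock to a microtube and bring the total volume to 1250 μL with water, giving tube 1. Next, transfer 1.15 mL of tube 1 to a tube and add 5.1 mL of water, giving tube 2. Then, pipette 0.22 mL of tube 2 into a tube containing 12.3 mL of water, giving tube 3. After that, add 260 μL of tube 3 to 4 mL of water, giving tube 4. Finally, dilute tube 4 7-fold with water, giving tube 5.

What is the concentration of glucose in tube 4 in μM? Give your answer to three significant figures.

Step 1: 35 μL brought to 1250 μL → factor 1250/35 = 35.714
Step 2: 1.15 mL + 5.1 mL = 6.25 mL total → factor 6.25/1.15 = 5.4348
Step 3: 0.22 mL + 12.3 mL = 12.52 mL total → factor 12.52/0.22 = 56.909
Step 4: 260 μL + 4 mL = 4260 μL total → factor 4260/260 = 16.385
Dilution factor through tube 4 = 35.714 × 5.4348 × 56.909 × 16.385 = 1.8098 × 10^5
[tube 4] = 1.50 M / 1.8098 × 10^5 = 8.288 × 10^-6 M = 8.29 μM

8.29 μM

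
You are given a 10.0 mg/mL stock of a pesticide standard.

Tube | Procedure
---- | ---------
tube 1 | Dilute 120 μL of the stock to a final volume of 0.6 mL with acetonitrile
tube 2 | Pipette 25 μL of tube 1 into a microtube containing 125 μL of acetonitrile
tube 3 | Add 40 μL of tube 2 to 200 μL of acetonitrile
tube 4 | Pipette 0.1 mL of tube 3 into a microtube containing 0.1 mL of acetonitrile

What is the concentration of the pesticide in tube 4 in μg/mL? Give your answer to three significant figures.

Step 1: 120 μL brought to 0.6 mL → factor 600/120 = 5
Step 2: 25 μL + 125 μL = 150 μL total → factor 150/25 = 6
Step 3: 40 μL + 200 μL = 240 μL total → factor 240/40 = 6
Step 4: 0.1 mL + 0.1 mL = 0.2 mL total → factor 0.2/0.1 = 2
Overall dilution factor = 5 × 6 × 6 × 2 = 360
Final = 10.0 mg/mL / 360 = 0.02778 mg/mL = 27.8 μg/mL

27.8 μg/mL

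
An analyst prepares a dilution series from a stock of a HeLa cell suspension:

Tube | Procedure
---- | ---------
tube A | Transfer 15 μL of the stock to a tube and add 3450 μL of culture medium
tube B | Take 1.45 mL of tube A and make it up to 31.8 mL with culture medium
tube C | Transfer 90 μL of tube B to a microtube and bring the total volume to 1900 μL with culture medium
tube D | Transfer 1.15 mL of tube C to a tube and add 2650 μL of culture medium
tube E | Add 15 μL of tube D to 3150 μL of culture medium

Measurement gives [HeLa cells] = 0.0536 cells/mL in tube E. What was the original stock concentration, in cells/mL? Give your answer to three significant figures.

Step 1: 15 μL + 3450 μL = 3465 μL total → factor 3465/15 = 231
Step 2: 1.45 mL brought to 31.8 mL → factor 31.8/1.45 = 21.931
Step 3: 90 μL brought to 1900 μL → factor 1900/90 = 21.111
Step 4: 1.15 mL + 2650 μL = 3.8 mL total → factor 3.8/1.15 = 3.3043
Step 5: 15 μL + 3150 μL = 3165 μL total → factor 3165/15 = 211
Overall dilution factor = 231 × 21.931 × 21.111 × 3.3043 × 211 = 7.4568 × 10^7
Stock = 0.0536 cells/mL × 7.4568 × 10^7 = 4.00 × 10^6 cells/mL

4.00 × 10^6 cells/mL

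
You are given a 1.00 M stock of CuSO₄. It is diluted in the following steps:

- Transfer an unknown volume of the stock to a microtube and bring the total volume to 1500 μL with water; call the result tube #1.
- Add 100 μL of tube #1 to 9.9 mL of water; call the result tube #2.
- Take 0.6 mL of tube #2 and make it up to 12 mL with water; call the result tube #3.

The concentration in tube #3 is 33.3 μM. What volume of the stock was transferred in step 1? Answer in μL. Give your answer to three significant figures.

Step 1: v brought to 1500 μL → factor = 1500 μL/v
Step 2: 100 μL + 9.9 mL = 10000 μL total → factor 10000/100 = 100
Step 3: 0.6 mL brought to 12 mL → factor 12/0.6 = 20
Product of known-step factors = 2000
Overall factor = 1.00 M / (33.3 μM) = 30030
Step-1 factor = 30030 / 2000 = 15.015
v = 1500 μL / 15.015 = 99.9 μL

99.9 μL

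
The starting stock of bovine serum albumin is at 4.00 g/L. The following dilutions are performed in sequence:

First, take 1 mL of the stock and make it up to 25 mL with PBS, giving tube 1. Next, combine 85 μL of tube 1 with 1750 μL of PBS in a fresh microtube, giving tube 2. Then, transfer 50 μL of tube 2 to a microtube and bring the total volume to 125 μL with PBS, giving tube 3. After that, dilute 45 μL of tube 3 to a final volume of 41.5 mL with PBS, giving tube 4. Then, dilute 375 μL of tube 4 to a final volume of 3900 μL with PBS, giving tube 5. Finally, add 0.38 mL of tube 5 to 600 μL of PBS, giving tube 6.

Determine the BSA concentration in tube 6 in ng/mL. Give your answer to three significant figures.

0.120 ng/mL

Step 1: 1 mL brought to 25 mL → factor 25/1 = 25
Step 2: 85 μL + 1750 μL = 1835 μL total → factor 1835/85 = 21.588
Step 3: 50 μL brought to 125 μL → factor 125/50 = 2.5
Step 4: 45 μL brought to 41.5 mL → factor 41500/45 = 922.22
Step 5: 375 μL brought to 3900 μL → factor 3900/375 = 10.4
Step 6: 0.38 mL + 600 μL = 0.98 mL total → factor 0.98/0.38 = 2.5789
Overall dilution factor = 25 × 21.588 × 2.5 × 922.22 × 10.4 × 2.5789 = 3.3374 × 10^7
Final = 4.00 g/L / 3.3374 × 10^7 = 1.199 × 10^-7 g/L = 0.120 ng/mL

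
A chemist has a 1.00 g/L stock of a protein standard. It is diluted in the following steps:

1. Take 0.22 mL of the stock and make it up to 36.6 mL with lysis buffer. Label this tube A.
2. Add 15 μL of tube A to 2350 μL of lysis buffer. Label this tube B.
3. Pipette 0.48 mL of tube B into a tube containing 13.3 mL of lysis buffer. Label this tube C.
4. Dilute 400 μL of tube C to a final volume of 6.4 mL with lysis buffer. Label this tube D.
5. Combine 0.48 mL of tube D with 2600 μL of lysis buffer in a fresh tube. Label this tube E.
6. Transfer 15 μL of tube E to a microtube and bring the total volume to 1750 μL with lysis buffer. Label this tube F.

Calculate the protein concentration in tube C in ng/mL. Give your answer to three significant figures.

Step 1: 0.22 mL brought to 36.6 mL → factor 36.6/0.22 = 166.36
Step 2: 15 μL + 2350 μL = 2365 μL total → factor 2365/15 = 157.67
Step 3: 0.48 mL + 13.3 mL = 13.78 mL total → factor 13.78/0.48 = 28.708
Dilution factor through tube C = 166.36 × 157.67 × 28.708 = 7.5302 × 10^5
[tube C] = 1.00 g/L / 7.5302 × 10^5 = 1.328 × 10^-6 g/L = 1.33 ng/mL

1.33 ng/mL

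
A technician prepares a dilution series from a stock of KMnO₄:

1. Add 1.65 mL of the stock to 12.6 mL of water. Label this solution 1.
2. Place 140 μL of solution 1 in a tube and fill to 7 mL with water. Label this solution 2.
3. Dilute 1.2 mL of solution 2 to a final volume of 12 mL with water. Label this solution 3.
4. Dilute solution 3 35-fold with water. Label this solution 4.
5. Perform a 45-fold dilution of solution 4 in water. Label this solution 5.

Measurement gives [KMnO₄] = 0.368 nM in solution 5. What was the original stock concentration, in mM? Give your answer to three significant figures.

Step 1: 1.65 mL + 12.6 mL = 14.25 mL total → factor 14.25/1.65 = 8.6364
Step 2: 140 μL brought to 7 mL → factor 7000/140 = 50
Step 3: 1.2 mL brought to 12 mL → factor 12/1.2 = 10
Step 4: 35-fold → factor 35
Step 5: 45-fold → factor 45
Overall dilution factor = 8.6364 × 50 × 10 × 35 × 45 = 6.8011 × 10^6
Stock = 0.368 nM × 6.8011 × 10^6 = 2.503 × 10^6 nM = 2.50 mM

2.50 mM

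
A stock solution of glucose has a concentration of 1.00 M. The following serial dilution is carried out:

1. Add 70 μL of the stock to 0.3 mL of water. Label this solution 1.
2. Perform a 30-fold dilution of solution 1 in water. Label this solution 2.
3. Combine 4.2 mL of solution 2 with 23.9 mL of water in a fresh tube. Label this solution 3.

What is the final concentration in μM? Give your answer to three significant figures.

Step 1: 70 μL + 0.3 mL = 370 μL total → factor 370/70 = 5.2857
Step 2: 30-fold → factor 30
Step 3: 4.2 mL + 23.9 mL = 28.1 mL total → factor 28.1/4.2 = 6.6905
Overall dilution factor = 5.2857 × 30 × 6.6905 = 1060.9
Final = 1.00 M / 1060.9 = 0.0009426 M = 943 μM

943 μM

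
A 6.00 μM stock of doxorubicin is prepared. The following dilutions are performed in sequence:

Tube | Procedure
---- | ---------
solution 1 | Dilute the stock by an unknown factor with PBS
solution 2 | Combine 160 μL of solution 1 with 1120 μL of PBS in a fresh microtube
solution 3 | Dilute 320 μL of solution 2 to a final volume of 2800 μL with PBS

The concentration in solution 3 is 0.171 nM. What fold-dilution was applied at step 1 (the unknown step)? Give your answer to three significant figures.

501-fold

Step 1: unknown factor x
Step 2: 160 μL + 1120 μL = 1280 μL total → factor 1280/160 = 8
Step 3: 320 μL brought to 2800 μL → factor 2800/320 = 8.75
Product of known-step factors = 70
Overall factor = 6.00 μM / (0.171 nM) = 35088
x = 35088 / 70 = 501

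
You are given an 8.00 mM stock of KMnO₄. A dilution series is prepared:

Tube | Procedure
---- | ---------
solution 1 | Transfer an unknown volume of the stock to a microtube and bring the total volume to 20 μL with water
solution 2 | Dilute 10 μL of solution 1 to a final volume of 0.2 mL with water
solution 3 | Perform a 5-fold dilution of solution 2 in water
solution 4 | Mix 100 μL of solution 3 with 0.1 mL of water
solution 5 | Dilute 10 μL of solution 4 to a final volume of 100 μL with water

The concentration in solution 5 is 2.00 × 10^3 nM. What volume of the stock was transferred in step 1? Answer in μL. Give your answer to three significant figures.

Step 1: v brought to 20 μL → factor = 20 μL/v
Step 2: 10 μL brought to 0.2 mL → factor 200/10 = 20
Step 3: 5-fold → factor 5
Step 4: 100 μL + 0.1 mL = 200 μL total → factor 200/100 = 2
Step 5: 10 μL brought to 100 μL → factor 100/10 = 10
Product of known-step factors = 2000
Overall factor = 8.00 mM / (2.00 × 10^3 nM) = 4000
Step-1 factor = 4000 / 2000 = 2
v = 20 μL / 2 = 10.0 μL

10.0 μL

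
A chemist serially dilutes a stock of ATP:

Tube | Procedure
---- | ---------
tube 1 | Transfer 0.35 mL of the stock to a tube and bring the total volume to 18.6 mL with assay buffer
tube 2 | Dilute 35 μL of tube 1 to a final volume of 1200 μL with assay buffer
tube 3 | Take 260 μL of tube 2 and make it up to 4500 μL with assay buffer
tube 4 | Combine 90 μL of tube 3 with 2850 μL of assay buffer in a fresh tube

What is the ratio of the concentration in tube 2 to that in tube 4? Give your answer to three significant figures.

Step 1: 0.35 mL brought to 18.6 mL → factor 18.6/0.35 = 53.143
Step 2: 35 μL brought to 1200 μL → factor 1200/35 = 34.286
Step 3: 260 μL brought to 4500 μL → factor 4500/260 = 17.308
Step 4: 90 μL + 2850 μL = 2940 μL total → factor 2940/90 = 32.667
Dilution factor to tube 2 = 1822; to tube 4 = 1.0302 × 10^6
[tube 2]/[tube 4] = (factor to tube 4)/(factor to tube 2) = 1.0302 × 10^6/1822 = 565

565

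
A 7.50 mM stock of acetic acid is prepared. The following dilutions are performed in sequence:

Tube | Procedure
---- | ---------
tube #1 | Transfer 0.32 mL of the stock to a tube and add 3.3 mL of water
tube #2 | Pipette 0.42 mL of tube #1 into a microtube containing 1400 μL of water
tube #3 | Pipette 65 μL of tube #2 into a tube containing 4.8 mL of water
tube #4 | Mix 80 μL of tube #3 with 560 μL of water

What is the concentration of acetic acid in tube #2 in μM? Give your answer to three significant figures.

Step 1: 0.32 mL + 3.3 mL = 3.62 mL total → factor 3.62/0.32 = 11.312
Step 2: 0.42 mL + 1400 μL = 1.82 mL total → factor 1.82/0.42 = 4.3333
Dilution factor through tube #2 = 11.312 × 4.3333 = 49.021
[tube #2] = 7.50 mM / 49.021 = 0.1530 mM = 153 μM

153 μM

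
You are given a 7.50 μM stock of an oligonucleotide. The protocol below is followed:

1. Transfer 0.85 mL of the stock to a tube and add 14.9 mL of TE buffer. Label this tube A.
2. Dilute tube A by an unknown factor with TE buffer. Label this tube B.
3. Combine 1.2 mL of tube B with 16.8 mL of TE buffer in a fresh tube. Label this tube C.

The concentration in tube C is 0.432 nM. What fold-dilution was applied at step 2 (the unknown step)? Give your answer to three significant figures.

Step 1: 0.85 mL + 14.9 mL = 15.75 mL total → factor 15.75/0.85 = 18.529
Step 2: unknown factor x
Step 3: 1.2 mL + 16.8 mL = 18 mL total → factor 18/1.2 = 15
Product of known-step factors = 277.94
Overall factor = 7.50 μM / (0.432 nM) = 17361
x = 17361 / 277.94 = 62.5

62.5-fold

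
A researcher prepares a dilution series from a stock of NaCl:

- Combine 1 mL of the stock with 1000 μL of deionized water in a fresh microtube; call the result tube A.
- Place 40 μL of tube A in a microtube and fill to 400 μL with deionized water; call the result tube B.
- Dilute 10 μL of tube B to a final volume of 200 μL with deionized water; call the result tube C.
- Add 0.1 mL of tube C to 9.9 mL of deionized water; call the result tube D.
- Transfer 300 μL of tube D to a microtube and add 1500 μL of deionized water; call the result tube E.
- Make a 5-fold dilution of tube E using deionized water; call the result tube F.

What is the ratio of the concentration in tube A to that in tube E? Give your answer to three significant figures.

Step 1: 1 mL + 1000 μL = 2 mL total → factor 2/1 = 2
Step 2: 40 μL brought to 400 μL → factor 400/40 = 10
Step 3: 10 μL brought to 200 μL → factor 200/10 = 20
Step 4: 0.1 mL + 9.9 mL = 10 mL total → factor 10/0.1 = 100
Step 5: 300 μL + 1500 μL = 1800 μL total → factor 1800/300 = 6
Dilution factor to tube A = 2; to tube E = 2.4 × 10^5
[tube A]/[tube E] = (factor to tube E)/(factor to tube A) = 2.4 × 10^5/2 = 1.20 × 10^5

1.20 × 10^5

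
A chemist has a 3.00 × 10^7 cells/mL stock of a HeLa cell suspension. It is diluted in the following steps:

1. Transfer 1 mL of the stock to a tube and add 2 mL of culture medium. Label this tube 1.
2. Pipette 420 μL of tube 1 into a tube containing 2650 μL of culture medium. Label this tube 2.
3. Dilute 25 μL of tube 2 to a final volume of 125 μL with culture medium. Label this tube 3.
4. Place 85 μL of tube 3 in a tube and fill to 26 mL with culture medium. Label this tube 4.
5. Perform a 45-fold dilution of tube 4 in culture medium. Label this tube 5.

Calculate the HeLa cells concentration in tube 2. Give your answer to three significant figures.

Step 1: 1 mL + 2 mL = 3 mL total → factor 3/1 = 3
Step 2: 420 μL + 2650 μL = 3070 μL total → factor 3070/420 = 7.3095
Dilution factor through tube 2 = 3 × 7.3095 = 21.929
[tube 2] = 3.00 × 10^7 cells/mL / 21.929 = 1.37 × 10^6 cells/mL

1.37 × 10^6 cells/mL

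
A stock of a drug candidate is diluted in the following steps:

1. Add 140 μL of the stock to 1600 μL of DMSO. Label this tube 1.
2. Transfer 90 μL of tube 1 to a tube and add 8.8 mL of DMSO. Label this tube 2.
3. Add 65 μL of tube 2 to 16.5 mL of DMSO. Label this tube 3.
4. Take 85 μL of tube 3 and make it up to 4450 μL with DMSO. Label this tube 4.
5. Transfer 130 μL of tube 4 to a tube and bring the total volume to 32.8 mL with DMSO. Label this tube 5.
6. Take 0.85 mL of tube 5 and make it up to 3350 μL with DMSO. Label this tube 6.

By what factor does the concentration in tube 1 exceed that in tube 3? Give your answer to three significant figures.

2.52 × 10^4

Step 1: 140 μL + 1600 μL = 1740 μL total → factor 1740/140 = 12.429
Step 2: 90 μL + 8.8 mL = 8890 μL total → factor 8890/90 = 98.778
Step 3: 65 μL + 16.5 mL = 16565 μL total → factor 16565/65 = 254.85
Dilution factor to tube 1 = 12.429; to tube 3 = 3.1287 × 10^5
[tube 1]/[tube 3] = (factor to tube 3)/(factor to tube 1) = 3.1287 × 10^5/12.429 = 2.52 × 10^4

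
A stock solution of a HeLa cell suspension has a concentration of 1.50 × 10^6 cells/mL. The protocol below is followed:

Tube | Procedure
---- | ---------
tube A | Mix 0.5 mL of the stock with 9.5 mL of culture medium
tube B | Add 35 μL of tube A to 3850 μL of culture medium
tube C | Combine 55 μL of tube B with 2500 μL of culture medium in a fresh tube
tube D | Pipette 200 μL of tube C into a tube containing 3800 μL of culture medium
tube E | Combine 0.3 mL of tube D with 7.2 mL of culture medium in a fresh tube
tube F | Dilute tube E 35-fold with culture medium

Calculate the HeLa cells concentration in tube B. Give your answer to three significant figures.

676 cells/mL

Step 1: 0.5 mL + 9.5 mL = 10 mL total → factor 10/0.5 = 20
Step 2: 35 μL + 3850 μL = 3885 μL total → factor 3885/35 = 111
Dilution factor through tube B = 20 × 111 = 2220
[tube B] = 1.50 × 10^6 cells/mL / 2220 = 676 cells/mL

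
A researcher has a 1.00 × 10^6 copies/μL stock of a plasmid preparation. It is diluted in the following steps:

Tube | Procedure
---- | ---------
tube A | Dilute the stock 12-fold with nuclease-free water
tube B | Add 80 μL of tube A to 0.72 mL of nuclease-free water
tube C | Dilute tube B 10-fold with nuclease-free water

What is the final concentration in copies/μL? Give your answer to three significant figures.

Step 1: 12-fold → factor 12
Step 2: 80 μL + 0.72 mL = 800 μL total → factor 800/80 = 10
Step 3: 10-fold → factor 10
Overall dilution factor = 12 × 10 × 10 = 1200
Final = 1.00 × 10^6 copies/μL / 1200 = 833 copies/μL

833 copies/μL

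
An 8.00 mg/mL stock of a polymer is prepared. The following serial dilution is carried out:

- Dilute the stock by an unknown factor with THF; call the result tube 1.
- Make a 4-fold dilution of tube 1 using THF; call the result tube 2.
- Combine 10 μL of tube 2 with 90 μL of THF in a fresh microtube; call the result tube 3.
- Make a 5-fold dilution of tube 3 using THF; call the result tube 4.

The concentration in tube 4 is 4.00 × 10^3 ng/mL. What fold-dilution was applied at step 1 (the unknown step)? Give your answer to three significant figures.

10.0-fold

Step 1: unknown factor x
Step 2: 4-fold → factor 4
Step 3: 10 μL + 90 μL = 100 μL total → factor 100/10 = 10
Step 4: 5-fold → factor 5
Product of known-step factors = 200
Overall factor = 8.00 mg/mL / (4.00 × 10^3 ng/mL) = 2000
x = 2000 / 200 = 10.0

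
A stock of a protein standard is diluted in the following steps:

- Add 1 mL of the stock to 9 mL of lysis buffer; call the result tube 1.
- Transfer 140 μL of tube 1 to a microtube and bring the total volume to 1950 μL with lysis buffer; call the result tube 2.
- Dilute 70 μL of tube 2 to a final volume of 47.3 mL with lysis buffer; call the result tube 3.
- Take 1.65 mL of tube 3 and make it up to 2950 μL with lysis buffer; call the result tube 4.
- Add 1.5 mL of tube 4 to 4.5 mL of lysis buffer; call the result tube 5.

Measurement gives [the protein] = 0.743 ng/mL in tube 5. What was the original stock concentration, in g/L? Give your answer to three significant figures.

Step 1: 1 mL + 9 mL = 10 mL total → factor 10/1 = 10
Step 2: 140 μL brought to 1950 μL → factor 1950/140 = 13.929
Step 3: 70 μL brought to 47.3 mL → factor 47300/70 = 675.71
Step 4: 1.65 mL brought to 2950 μL → factor 2.95/1.65 = 1.7879
Step 5: 1.5 mL + 4.5 mL = 6 mL total → factor 6/1.5 = 4
Overall dilution factor = 10 × 13.929 × 675.71 × 1.7879 × 4 = 6.7308 × 10^5
Stock = 0.743 ng/mL × 6.7308 × 10^5 = 5.001 × 10^5 ng/mL = 0.500 g/L

0.500 g/L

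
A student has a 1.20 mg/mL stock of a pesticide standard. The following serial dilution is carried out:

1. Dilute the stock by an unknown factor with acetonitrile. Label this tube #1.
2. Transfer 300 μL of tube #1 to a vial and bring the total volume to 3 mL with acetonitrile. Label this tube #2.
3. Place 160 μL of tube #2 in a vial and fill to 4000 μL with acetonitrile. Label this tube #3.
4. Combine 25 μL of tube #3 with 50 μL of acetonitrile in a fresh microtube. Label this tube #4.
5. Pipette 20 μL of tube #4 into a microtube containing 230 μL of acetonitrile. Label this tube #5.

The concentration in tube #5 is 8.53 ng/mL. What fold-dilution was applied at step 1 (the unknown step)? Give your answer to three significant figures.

15.0-fold

Step 1: unknown factor x
Step 2: 300 μL brought to 3 mL → factor 3000/300 = 10
Step 3: 160 μL brought to 4000 μL → factor 4000/160 = 25
Step 4: 25 μL + 50 μL = 75 μL total → factor 75/25 = 3
Step 5: 20 μL + 230 μL = 250 μL total → factor 250/20 = 12.5
Product of known-step factors = 9375
Overall factor = 1.20 mg/mL / (8.53 ng/mL) = 1.4068 × 10^5
x = 1.4068 × 10^5 / 9375 = 15.0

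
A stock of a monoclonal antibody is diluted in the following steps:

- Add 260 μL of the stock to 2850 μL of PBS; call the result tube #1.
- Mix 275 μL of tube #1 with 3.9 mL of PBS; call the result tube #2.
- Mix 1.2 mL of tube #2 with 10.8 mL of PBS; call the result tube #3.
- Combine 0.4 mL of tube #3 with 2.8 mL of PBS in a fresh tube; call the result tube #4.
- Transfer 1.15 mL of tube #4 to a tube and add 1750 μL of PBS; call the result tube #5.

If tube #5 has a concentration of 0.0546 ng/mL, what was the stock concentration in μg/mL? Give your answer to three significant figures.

Step 1: 260 μL + 2850 μL = 3110 μL total → factor 3110/260 = 11.962
Step 2: 275 μL + 3.9 mL = 4175 μL total → factor 4175/275 = 15.182
Step 3: 1.2 mL + 10.8 mL = 12 mL total → factor 12/1.2 = 10
Step 4: 0.4 mL + 2.8 mL = 3.2 mL total → factor 3.2/0.4 = 8
Step 5: 1.15 mL + 1750 μL = 2.9 mL total → factor 2.9/1.15 = 2.5217
Overall dilution factor = 11.962 × 15.182 × 10 × 8 × 2.5217 = 36635
Stock = 0.0546 ng/mL × 36635 = 2000 ng/mL = 2.00 μg/mL

2.00 μg/mL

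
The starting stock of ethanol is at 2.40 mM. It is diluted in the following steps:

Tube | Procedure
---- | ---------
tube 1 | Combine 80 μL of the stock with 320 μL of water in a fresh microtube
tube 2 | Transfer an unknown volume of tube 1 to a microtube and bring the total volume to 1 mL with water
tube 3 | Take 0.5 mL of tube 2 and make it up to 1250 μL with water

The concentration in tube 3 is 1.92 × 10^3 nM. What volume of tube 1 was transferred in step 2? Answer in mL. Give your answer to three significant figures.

Step 1: 80 μL + 320 μL = 400 μL total → factor 400/80 = 5
Step 2: v brought to 1 mL → factor = 1 mL/v
Step 3: 0.5 mL brought to 1250 μL → factor 1.25/0.5 = 2.5
Product of known-step factors = 12.5
Overall factor = 2.40 mM / (1.92 × 10^3 nM) = 1250
Step-2 factor = 1250 / 12.5 = 100
v = 1 mL / 100 = 0.0100 mL

0.0100 mL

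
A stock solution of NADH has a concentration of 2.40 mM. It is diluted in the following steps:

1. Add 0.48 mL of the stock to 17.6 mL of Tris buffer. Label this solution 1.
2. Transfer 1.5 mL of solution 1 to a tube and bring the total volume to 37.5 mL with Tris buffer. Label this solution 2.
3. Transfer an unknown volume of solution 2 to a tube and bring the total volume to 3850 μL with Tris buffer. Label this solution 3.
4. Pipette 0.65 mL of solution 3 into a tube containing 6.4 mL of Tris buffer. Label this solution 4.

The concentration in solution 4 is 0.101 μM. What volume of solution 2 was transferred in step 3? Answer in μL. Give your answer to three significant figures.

Step 1: 0.48 mL + 17.6 mL = 18.08 mL total → factor 18.08/0.48 = 37.667
Step 2: 1.5 mL brought to 37.5 mL → factor 37.5/1.5 = 25
Step 3: v brought to 3850 μL → factor = 3850 μL/v
Step 4: 0.65 mL + 6.4 mL = 7.05 mL total → factor 7.05/0.65 = 10.846
Product of known-step factors = 10213
Overall factor = 2.40 mM / (0.101 μM) = 23762
Step-3 factor = 23762 / 10213 = 2.3266
v = 3850 μL / 2.3266 = 1.65 × 10^3 μL

1.65 × 10^3 μL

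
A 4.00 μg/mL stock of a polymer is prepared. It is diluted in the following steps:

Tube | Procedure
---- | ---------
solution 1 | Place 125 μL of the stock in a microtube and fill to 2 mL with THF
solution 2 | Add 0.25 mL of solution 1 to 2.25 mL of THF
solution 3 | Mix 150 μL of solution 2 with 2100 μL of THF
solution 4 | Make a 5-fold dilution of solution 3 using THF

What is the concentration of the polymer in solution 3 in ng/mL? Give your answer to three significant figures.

1.67 ng/mL

Step 1: 125 μL brought to 2 mL → factor 2000/125 = 16
Step 2: 0.25 mL + 2.25 mL = 2.5 mL total → factor 2.5/0.25 = 10
Step 3: 150 μL + 2100 μL = 2250 μL total → factor 2250/150 = 15
Dilution factor through solution 3 = 16 × 10 × 15 = 2400
[solution 3] = 4.00 μg/mL / 2400 = 0.001667 μg/mL = 1.67 ng/mL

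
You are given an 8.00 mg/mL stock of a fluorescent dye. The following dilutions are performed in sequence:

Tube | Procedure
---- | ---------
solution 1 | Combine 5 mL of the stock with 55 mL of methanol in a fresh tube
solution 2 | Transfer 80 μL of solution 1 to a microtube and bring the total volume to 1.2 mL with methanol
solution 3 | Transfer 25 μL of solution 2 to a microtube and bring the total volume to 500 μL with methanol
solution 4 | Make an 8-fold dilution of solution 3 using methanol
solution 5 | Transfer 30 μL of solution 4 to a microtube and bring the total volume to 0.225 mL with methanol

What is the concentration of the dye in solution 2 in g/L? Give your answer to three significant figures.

0.0444 g/L

Step 1: 5 mL + 55 mL = 60 mL total → factor 60/5 = 12
Step 2: 80 μL brought to 1.2 mL → factor 1200/80 = 15
Dilution factor through solution 2 = 12 × 15 = 180
[solution 2] = 8.00 mg/mL / 180 = 0.04444 mg/mL = 0.0444 g/L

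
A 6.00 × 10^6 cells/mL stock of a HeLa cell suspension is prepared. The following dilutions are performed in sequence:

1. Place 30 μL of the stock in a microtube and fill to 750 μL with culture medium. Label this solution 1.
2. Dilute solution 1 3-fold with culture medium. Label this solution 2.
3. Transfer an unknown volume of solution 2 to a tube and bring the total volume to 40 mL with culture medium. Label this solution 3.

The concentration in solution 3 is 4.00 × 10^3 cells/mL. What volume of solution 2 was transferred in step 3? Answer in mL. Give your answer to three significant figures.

2.00 mL

Step 1: 30 μL brought to 750 μL → factor 750/30 = 25
Step 2: 3-fold → factor 3
Step 3: v brought to 40 mL → factor = 40 mL/v
Product of known-step factors = 75
Overall factor = 6.00 × 10^6 cells/mL / (4.00 × 10^3 cells/mL) = 1500
Step-3 factor = 1500 / 75 = 20
v = 40 mL / 20 = 2.00 mL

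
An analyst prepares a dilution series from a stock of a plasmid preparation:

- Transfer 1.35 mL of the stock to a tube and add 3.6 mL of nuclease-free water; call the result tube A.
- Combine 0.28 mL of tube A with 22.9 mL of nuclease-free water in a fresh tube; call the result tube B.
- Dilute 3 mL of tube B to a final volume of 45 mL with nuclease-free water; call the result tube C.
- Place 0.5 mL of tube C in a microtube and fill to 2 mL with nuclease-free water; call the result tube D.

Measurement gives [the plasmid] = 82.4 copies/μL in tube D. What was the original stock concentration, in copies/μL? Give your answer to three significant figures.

1.50 × 10^6 copies/μL

Step 1: 1.35 mL + 3.6 mL = 4.95 mL total → factor 4.95/1.35 = 3.6667
Step 2: 0.28 mL + 22.9 mL = 23.18 mL total → factor 23.18/0.28 = 82.786
Step 3: 3 mL brought to 45 mL → factor 45/3 = 15
Step 4: 0.5 mL brought to 2 mL → factor 2/0.5 = 4
Overall dilution factor = 3.6667 × 82.786 × 15 × 4 = 18213
Stock = 82.4 copies/μL × 18213 = 1.50 × 10^6 copies/μL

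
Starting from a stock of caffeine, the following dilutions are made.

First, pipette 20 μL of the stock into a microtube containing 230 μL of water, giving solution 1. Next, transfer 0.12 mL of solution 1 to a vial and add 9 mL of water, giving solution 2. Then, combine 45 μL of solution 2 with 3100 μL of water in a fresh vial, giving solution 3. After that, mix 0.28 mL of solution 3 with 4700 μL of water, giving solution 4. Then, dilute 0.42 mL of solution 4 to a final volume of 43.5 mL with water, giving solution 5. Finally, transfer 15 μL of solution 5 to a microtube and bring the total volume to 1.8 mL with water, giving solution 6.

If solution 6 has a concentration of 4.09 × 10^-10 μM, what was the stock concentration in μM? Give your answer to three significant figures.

Step 1: 20 μL + 230 μL = 250 μL total → factor 250/20 = 12.5
Step 2: 0.12 mL + 9 mL = 9.12 mL total → factor 9.12/0.12 = 76
Step 3: 45 μL + 3100 μL = 3145 μL total → factor 3145/45 = 69.889
Step 4: 0.28 mL + 4700 μL = 4.98 mL total → factor 4.98/0.28 = 17.786
Step 5: 0.42 mL brought to 43.5 mL → factor 43.5/0.42 = 103.57
Step 6: 15 μL brought to 1.8 mL → factor 1800/15 = 120
Overall dilution factor = 12.5 × 76 × 69.889 × 17.786 × 103.57 × 120 = 1.4677 × 10^10
Stock = 4.09 × 10^-10 μM × 1.4677 × 10^10 = 6.00 μM

6.00 μM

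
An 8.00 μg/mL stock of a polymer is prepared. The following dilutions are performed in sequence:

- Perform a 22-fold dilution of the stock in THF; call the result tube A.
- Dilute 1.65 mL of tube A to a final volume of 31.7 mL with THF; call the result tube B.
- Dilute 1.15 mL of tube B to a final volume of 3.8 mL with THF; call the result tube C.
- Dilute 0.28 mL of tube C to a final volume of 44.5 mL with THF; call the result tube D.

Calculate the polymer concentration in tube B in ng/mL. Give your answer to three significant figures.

18.9 ng/mL

Step 1: 22-fold → factor 22
Step 2: 1.65 mL brought to 31.7 mL → factor 31.7/1.65 = 19.212
Dilution factor through tube B = 22 × 19.212 = 422.67
[tube B] = 8.00 μg/mL / 422.67 = 0.01893 μg/mL = 18.9 ng/mL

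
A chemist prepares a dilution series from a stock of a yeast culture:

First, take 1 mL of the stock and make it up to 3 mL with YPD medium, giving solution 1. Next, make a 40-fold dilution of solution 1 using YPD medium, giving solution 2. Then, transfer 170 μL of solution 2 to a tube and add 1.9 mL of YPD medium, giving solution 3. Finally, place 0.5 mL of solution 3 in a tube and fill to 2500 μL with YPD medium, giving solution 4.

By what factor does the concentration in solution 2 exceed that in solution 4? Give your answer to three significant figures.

Step 1: 1 mL brought to 3 mL → factor 3/1 = 3
Step 2: 40-fold → factor 40
Step 3: 170 μL + 1.9 mL = 2070 μL total → factor 2070/170 = 12.176
Step 4: 0.5 mL brought to 2500 μL → factor 2.5/0.5 = 5
Dilution factor to solution 2 = 120; to solution 4 = 7305.9
[solution 2]/[solution 4] = (factor to solution 4)/(factor to solution 2) = 7305.9/120 = 60.9

60.9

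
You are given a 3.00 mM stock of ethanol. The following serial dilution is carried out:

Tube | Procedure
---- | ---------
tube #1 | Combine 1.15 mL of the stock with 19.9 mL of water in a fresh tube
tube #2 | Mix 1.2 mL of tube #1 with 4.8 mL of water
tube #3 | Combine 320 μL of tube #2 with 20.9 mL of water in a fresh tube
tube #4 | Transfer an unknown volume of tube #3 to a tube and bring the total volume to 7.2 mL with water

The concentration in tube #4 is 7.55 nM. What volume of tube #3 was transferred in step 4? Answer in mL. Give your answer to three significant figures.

0.110 mL

Step 1: 1.15 mL + 19.9 mL = 21.05 mL total → factor 21.05/1.15 = 18.304
Step 2: 1.2 mL + 4.8 mL = 6 mL total → factor 6/1.2 = 5
Step 3: 320 μL + 20.9 mL = 21220 μL total → factor 21220/320 = 66.312
Step 4: v brought to 7.2 mL → factor = 7.2 mL/v
Product of known-step factors = 6069
Overall factor = 3.00 mM / (7.55 nM) = 3.9735 × 10^5
Step-4 factor = 3.9735 × 10^5 / 6069 = 65.472
v = 7.2 mL / 65.472 = 0.110 mL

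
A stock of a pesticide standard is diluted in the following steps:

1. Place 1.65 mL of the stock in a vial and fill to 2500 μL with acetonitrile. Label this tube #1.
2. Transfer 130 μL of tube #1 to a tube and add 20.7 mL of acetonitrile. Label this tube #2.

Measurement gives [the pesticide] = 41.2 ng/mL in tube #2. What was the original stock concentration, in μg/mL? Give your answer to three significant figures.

10.0 μg/mL

Step 1: 1.65 mL brought to 2500 μL → factor 2.5/1.65 = 1.5152
Step 2: 130 μL + 20.7 mL = 20830 μL total → factor 20830/130 = 160.23
Overall dilution factor = 1.5152 × 160.23 = 242.77
Stock = 41.2 ng/mL × 242.77 = 1.000 × 10^4 ng/mL = 10.0 μg/mL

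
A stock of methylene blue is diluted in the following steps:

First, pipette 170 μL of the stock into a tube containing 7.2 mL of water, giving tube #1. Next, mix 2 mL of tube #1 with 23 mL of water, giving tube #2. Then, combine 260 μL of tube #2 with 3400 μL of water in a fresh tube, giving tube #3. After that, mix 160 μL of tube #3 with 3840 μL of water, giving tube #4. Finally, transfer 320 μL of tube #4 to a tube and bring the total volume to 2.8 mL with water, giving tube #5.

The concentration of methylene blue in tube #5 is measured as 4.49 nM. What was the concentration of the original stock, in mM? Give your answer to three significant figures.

Step 1: 170 μL + 7.2 mL = 7370 μL total → factor 7370/170 = 43.353
Step 2: 2 mL + 23 mL = 25 mL total → factor 25/2 = 12.5
Step 3: 260 μL + 3400 μL = 3660 μL total → factor 3660/260 = 14.077
Step 4: 160 μL + 3840 μL = 4000 μL total → factor 4000/160 = 25
Step 5: 320 μL brought to 2.8 mL → factor 2800/320 = 8.75
Overall dilution factor = 43.353 × 12.5 × 14.077 × 25 × 8.75 = 1.6687 × 10^6
Stock = 4.49 nM × 1.6687 × 10^6 = 7.493 × 10^6 nM = 7.49 mM

7.49 mM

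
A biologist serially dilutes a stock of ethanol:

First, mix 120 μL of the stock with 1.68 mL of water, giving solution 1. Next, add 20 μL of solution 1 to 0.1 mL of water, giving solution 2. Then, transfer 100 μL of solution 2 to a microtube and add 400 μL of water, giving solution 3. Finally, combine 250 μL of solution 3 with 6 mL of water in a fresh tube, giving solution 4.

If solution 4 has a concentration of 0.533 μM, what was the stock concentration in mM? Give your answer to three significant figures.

6.00 mM

Step 1: 120 μL + 1.68 mL = 1800 μL total → factor 1800/120 = 15
Step 2: 20 μL + 0.1 mL = 120 μL total → factor 120/20 = 6
Step 3: 100 μL + 400 μL = 500 μL total → factor 500/100 = 5
Step 4: 250 μL + 6 mL = 6250 μL total → factor 6250/250 = 25
Overall dilution factor = 15 × 6 × 5 × 25 = 11250
Stock = 0.533 μM × 11250 = 5996 μM = 6.00 mM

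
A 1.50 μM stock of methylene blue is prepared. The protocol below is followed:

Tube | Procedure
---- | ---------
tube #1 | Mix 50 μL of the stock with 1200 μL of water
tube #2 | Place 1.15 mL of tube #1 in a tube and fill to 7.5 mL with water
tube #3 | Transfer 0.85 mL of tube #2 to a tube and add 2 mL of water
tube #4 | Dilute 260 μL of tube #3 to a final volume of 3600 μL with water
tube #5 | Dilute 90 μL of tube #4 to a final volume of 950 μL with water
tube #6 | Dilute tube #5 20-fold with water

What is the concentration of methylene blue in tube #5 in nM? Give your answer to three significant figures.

0.0188 nM

Step 1: 50 μL + 1200 μL = 1250 μL total → factor 1250/50 = 25
Step 2: 1.15 mL brought to 7.5 mL → factor 7.5/1.15 = 6.5217
Step 3: 0.85 mL + 2 mL = 2.85 mL total → factor 2.85/0.85 = 3.3529
Step 4: 260 μL brought to 3600 μL → factor 3600/260 = 13.846
Step 5: 90 μL brought to 950 μL → factor 950/90 = 10.556
Dilution factor through tube #5 = 25 × 6.5217 × 3.3529 × 13.846 × 10.556 = 79899
[tube #5] = 1.50 μM / 79899 = 1.877 × 10^-5 μM = 0.0188 nM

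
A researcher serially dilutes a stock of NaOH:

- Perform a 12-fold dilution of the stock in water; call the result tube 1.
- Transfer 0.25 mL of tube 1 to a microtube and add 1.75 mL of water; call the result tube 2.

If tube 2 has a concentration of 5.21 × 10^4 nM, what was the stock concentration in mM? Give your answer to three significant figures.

5.00 mM

Step 1: 12-fold → factor 12
Step 2: 0.25 mL + 1.75 mL = 2 mL total → factor 2/0.25 = 8
Overall dilution factor = 12 × 8 = 96
Stock = 5.21 × 10^4 nM × 96 = 5.002 × 10^6 nM = 5.00 mM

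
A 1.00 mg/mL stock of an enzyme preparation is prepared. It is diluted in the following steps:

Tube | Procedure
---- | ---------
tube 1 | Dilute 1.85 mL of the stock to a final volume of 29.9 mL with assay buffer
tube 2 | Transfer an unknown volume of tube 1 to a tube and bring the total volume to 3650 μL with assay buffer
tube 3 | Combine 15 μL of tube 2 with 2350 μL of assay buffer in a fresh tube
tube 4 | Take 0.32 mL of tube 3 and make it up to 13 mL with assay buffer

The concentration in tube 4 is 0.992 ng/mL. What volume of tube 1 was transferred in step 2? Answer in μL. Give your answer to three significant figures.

375 μL

Step 1: 1.85 mL brought to 29.9 mL → factor 29.9/1.85 = 16.162
Step 2: v brought to 3650 μL → factor = 3650 μL/v
Step 3: 15 μL + 2350 μL = 2365 μL total → factor 2365/15 = 157.67
Step 4: 0.32 mL brought to 13 mL → factor 13/0.32 = 40.625
Product of known-step factors = 1.0352 × 10^5
Overall factor = 1.00 mg/mL / (0.992 ng/mL) = 1.0081 × 10^6
Step-2 factor = 1.0081 × 10^6 / 1.0352 × 10^5 = 9.7377
v = 3650 μL / 9.7377 = 375 μL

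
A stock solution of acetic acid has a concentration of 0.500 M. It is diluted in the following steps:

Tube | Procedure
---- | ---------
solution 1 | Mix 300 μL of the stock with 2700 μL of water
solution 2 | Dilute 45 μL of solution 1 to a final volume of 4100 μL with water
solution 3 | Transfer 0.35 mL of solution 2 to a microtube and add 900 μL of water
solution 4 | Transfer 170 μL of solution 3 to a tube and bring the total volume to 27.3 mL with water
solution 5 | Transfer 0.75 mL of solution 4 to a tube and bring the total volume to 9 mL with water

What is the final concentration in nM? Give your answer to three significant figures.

Step 1: 300 μL + 2700 μL = 3000 μL total → factor 3000/300 = 10
Step 2: 45 μL brought to 4100 μL → factor 4100/45 = 91.111
Step 3: 0.35 mL + 900 μL = 1.25 mL total → factor 1.25/0.35 = 3.5714
Step 4: 170 μL brought to 27.3 mL → factor 27300/170 = 160.59
Step 5: 0.75 mL brought to 9 mL → factor 9/0.75 = 12
Overall dilution factor = 10 × 91.111 × 3.5714 × 160.59 × 12 = 6.2706 × 10^6
Final = 0.500 M / 6.2706 × 10^6 = 7.974 × 10^-8 M = 79.7 nM

79.7 nM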